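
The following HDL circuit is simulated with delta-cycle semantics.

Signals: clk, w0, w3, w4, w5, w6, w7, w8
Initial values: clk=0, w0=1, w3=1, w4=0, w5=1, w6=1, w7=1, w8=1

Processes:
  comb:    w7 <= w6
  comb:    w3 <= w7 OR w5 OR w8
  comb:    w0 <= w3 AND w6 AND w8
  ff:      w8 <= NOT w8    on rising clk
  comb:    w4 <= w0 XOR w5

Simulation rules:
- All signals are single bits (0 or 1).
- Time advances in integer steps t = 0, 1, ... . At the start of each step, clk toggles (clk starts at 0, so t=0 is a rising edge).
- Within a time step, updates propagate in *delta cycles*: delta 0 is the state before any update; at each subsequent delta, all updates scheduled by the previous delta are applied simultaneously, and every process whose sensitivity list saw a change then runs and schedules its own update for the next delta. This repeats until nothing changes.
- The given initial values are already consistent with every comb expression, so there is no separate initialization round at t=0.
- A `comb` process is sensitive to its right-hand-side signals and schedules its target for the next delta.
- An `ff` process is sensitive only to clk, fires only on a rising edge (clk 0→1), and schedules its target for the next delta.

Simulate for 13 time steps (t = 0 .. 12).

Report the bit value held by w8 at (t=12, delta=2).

0

t0.Δ0 w8=1 w7=1 w3=1 w0=1 clk=0 w5=1 w6=1 w4=0
t0.Δ1 w8=1 w7=1 w3=1 w0=1 clk=1 w5=1 w6=1 w4=0
t0.Δ2 w8=0 w7=1 w3=1 w0=1 clk=1 w5=1 w6=1 w4=0
t0.Δ3 w8=0 w7=1 w3=1 w0=0 clk=1 w5=1 w6=1 w4=0
t0.Δ4 w8=0 w7=1 w3=1 w0=0 clk=1 w5=1 w6=1 w4=1
t1.Δ0 w8=0 w7=1 w3=1 w0=0 clk=1 w5=1 w6=1 w4=1
t1.Δ1 w8=0 w7=1 w3=1 w0=0 clk=0 w5=1 w6=1 w4=1
t2.Δ0 w8=0 w7=1 w3=1 w0=0 clk=0 w5=1 w6=1 w4=1
t2.Δ1 w8=0 w7=1 w3=1 w0=0 clk=1 w5=1 w6=1 w4=1
t2.Δ2 w8=1 w7=1 w3=1 w0=0 clk=1 w5=1 w6=1 w4=1
t2.Δ3 w8=1 w7=1 w3=1 w0=1 clk=1 w5=1 w6=1 w4=1
t2.Δ4 w8=1 w7=1 w3=1 w0=1 clk=1 w5=1 w6=1 w4=0
t3.Δ0 w8=1 w7=1 w3=1 w0=1 clk=1 w5=1 w6=1 w4=0
t3.Δ1 w8=1 w7=1 w3=1 w0=1 clk=0 w5=1 w6=1 w4=0
t4.Δ0 w8=1 w7=1 w3=1 w0=1 clk=0 w5=1 w6=1 w4=0
t4.Δ1 w8=1 w7=1 w3=1 w0=1 clk=1 w5=1 w6=1 w4=0
t4.Δ2 w8=0 w7=1 w3=1 w0=1 clk=1 w5=1 w6=1 w4=0
t4.Δ3 w8=0 w7=1 w3=1 w0=0 clk=1 w5=1 w6=1 w4=0
t4.Δ4 w8=0 w7=1 w3=1 w0=0 clk=1 w5=1 w6=1 w4=1
t5.Δ0 w8=0 w7=1 w3=1 w0=0 clk=1 w5=1 w6=1 w4=1
t5.Δ1 w8=0 w7=1 w3=1 w0=0 clk=0 w5=1 w6=1 w4=1
t6.Δ0 w8=0 w7=1 w3=1 w0=0 clk=0 w5=1 w6=1 w4=1
t6.Δ1 w8=0 w7=1 w3=1 w0=0 clk=1 w5=1 w6=1 w4=1
t6.Δ2 w8=1 w7=1 w3=1 w0=0 clk=1 w5=1 w6=1 w4=1
t6.Δ3 w8=1 w7=1 w3=1 w0=1 clk=1 w5=1 w6=1 w4=1
t6.Δ4 w8=1 w7=1 w3=1 w0=1 clk=1 w5=1 w6=1 w4=0
t7.Δ0 w8=1 w7=1 w3=1 w0=1 clk=1 w5=1 w6=1 w4=0
t7.Δ1 w8=1 w7=1 w3=1 w0=1 clk=0 w5=1 w6=1 w4=0
t8.Δ0 w8=1 w7=1 w3=1 w0=1 clk=0 w5=1 w6=1 w4=0
t8.Δ1 w8=1 w7=1 w3=1 w0=1 clk=1 w5=1 w6=1 w4=0
t8.Δ2 w8=0 w7=1 w3=1 w0=1 clk=1 w5=1 w6=1 w4=0
t8.Δ3 w8=0 w7=1 w3=1 w0=0 clk=1 w5=1 w6=1 w4=0
t8.Δ4 w8=0 w7=1 w3=1 w0=0 clk=1 w5=1 w6=1 w4=1
t9.Δ0 w8=0 w7=1 w3=1 w0=0 clk=1 w5=1 w6=1 w4=1
t9.Δ1 w8=0 w7=1 w3=1 w0=0 clk=0 w5=1 w6=1 w4=1
t10.Δ0 w8=0 w7=1 w3=1 w0=0 clk=0 w5=1 w6=1 w4=1
t10.Δ1 w8=0 w7=1 w3=1 w0=0 clk=1 w5=1 w6=1 w4=1
t10.Δ2 w8=1 w7=1 w3=1 w0=0 clk=1 w5=1 w6=1 w4=1
t10.Δ3 w8=1 w7=1 w3=1 w0=1 clk=1 w5=1 w6=1 w4=1
t10.Δ4 w8=1 w7=1 w3=1 w0=1 clk=1 w5=1 w6=1 w4=0
t11.Δ0 w8=1 w7=1 w3=1 w0=1 clk=1 w5=1 w6=1 w4=0
t11.Δ1 w8=1 w7=1 w3=1 w0=1 clk=0 w5=1 w6=1 w4=0
t12.Δ0 w8=1 w7=1 w3=1 w0=1 clk=0 w5=1 w6=1 w4=0
t12.Δ1 w8=1 w7=1 w3=1 w0=1 clk=1 w5=1 w6=1 w4=0
t12.Δ2 w8=0 w7=1 w3=1 w0=1 clk=1 w5=1 w6=1 w4=0
t12.Δ3 w8=0 w7=1 w3=1 w0=0 clk=1 w5=1 w6=1 w4=0
t12.Δ4 w8=0 w7=1 w3=1 w0=0 clk=1 w5=1 w6=1 w4=1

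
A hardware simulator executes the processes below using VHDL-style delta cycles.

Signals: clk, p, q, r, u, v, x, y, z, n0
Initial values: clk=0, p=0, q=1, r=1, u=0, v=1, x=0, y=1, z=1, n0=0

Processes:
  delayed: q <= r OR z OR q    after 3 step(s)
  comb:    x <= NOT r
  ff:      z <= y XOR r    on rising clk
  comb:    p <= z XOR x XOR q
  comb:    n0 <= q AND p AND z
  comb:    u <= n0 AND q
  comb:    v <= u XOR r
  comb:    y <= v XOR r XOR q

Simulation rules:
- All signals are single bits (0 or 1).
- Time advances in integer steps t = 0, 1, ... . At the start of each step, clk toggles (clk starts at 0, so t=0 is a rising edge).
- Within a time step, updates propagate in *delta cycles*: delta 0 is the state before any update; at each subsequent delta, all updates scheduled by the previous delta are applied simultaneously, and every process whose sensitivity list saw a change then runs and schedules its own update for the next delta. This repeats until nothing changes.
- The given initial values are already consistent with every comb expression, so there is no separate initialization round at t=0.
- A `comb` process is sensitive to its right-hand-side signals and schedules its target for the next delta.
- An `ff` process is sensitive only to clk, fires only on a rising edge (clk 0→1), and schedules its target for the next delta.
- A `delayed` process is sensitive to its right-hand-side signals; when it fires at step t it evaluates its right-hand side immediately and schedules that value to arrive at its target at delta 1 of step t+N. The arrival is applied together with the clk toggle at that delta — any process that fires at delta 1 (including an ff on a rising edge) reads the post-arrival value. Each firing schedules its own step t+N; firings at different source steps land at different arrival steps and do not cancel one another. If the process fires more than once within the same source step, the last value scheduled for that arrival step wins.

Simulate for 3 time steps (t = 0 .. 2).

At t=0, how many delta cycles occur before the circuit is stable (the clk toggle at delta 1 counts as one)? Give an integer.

3

t0.Δ0 clk=0 q=1 v=1 r=1 p=0 z=1 n0=0 u=0 y=1 x=0
t0.Δ1 clk=1 q=1 v=1 r=1 p=0 z=1 n0=0 u=0 y=1 x=0
t0.Δ2 clk=1 q=1 v=1 r=1 p=0 z=0 n0=0 u=0 y=1 x=0
t0.Δ3 clk=1 q=1 v=1 r=1 p=1 z=0 n0=0 u=0 y=1 x=0
t1.Δ0 clk=1 q=1 v=1 r=1 p=1 z=0 n0=0 u=0 y=1 x=0
t1.Δ1 clk=0 q=1 v=1 r=1 p=1 z=0 n0=0 u=0 y=1 x=0
t2.Δ0 clk=0 q=1 v=1 r=1 p=1 z=0 n0=0 u=0 y=1 x=0
t2.Δ1 clk=1 q=1 v=1 r=1 p=1 z=0 n0=0 u=0 y=1 x=0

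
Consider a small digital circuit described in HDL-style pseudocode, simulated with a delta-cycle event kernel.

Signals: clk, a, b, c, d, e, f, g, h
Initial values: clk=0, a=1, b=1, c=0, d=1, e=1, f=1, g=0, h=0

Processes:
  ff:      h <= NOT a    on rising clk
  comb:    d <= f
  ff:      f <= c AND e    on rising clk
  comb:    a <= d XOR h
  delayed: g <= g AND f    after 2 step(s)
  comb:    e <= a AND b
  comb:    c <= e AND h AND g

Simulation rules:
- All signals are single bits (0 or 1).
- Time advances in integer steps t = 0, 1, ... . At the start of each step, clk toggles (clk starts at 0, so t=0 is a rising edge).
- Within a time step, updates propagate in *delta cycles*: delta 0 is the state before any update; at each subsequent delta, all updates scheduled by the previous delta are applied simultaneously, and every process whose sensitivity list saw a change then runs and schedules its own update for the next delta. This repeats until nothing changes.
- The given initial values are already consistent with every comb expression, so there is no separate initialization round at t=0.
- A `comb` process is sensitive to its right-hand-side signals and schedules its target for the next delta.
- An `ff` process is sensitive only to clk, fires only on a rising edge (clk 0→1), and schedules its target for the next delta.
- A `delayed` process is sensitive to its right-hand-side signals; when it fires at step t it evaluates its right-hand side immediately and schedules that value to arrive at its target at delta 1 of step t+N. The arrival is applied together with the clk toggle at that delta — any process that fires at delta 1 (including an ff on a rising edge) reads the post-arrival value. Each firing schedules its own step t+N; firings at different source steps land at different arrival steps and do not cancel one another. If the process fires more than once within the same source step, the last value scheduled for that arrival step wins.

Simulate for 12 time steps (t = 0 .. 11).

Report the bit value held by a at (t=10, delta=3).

t=0 Δ0: g=0 e=1 b=1 a=1 c=0 d=1 clk=0 f=1 h=0
  Δ1: clk:0→1
  Δ2: f:1→0
  Δ3: d:1→0
  Δ4: a:1→0
  Δ5: e:1→0
  (5Δ to stable)
t=1 Δ0: g=0 e=0 b=1 a=0 c=0 d=0 clk=1 f=0 h=0
  Δ1: clk:1→0
  (1Δ to stable)
t=2 Δ0: g=0 e=0 b=1 a=0 c=0 d=0 clk=0 f=0 h=0
  Δ1: clk:0→1
  Δ2: h:0→1
  Δ3: a:0→1
  Δ4: e:0→1
  (4Δ to stable)
t=3 Δ0: g=0 e=1 b=1 a=1 c=0 d=0 clk=1 f=0 h=1
  Δ1: clk:1→0
  (1Δ to stable)
t=4 Δ0: g=0 e=1 b=1 a=1 c=0 d=0 clk=0 f=0 h=1
  Δ1: clk:0→1
  Δ2: h:1→0
  Δ3: a:1→0
  Δ4: e:1→0
  (4Δ to stable)
t=5 Δ0: g=0 e=0 b=1 a=0 c=0 d=0 clk=1 f=0 h=0
  Δ1: clk:1→0
  (1Δ to stable)
t=6 Δ0: g=0 e=0 b=1 a=0 c=0 d=0 clk=0 f=0 h=0
  Δ1: clk:0→1
  Δ2: h:0→1
  Δ3: a:0→1
  Δ4: e:0→1
  (4Δ to stable)
t=7 Δ0: g=0 e=1 b=1 a=1 c=0 d=0 clk=1 f=0 h=1
  Δ1: clk:1→0
  (1Δ to stable)
t=8 Δ0: g=0 e=1 b=1 a=1 c=0 d=0 clk=0 f=0 h=1
  Δ1: clk:0→1
  Δ2: h:1→0
  Δ3: a:1→0
  Δ4: e:1→0
  (4Δ to stable)
t=9 Δ0: g=0 e=0 b=1 a=0 c=0 d=0 clk=1 f=0 h=0
  Δ1: clk:1→0
  (1Δ to stable)
t=10 Δ0: g=0 e=0 b=1 a=0 c=0 d=0 clk=0 f=0 h=0
  Δ1: clk:0→1
  Δ2: h:0→1
  Δ3: a:0→1
  Δ4: e:0→1
  (4Δ to stable)
t=11 Δ0: g=0 e=1 b=1 a=1 c=0 d=0 clk=1 f=0 h=1
  Δ1: clk:1→0
  (1Δ to stable)

1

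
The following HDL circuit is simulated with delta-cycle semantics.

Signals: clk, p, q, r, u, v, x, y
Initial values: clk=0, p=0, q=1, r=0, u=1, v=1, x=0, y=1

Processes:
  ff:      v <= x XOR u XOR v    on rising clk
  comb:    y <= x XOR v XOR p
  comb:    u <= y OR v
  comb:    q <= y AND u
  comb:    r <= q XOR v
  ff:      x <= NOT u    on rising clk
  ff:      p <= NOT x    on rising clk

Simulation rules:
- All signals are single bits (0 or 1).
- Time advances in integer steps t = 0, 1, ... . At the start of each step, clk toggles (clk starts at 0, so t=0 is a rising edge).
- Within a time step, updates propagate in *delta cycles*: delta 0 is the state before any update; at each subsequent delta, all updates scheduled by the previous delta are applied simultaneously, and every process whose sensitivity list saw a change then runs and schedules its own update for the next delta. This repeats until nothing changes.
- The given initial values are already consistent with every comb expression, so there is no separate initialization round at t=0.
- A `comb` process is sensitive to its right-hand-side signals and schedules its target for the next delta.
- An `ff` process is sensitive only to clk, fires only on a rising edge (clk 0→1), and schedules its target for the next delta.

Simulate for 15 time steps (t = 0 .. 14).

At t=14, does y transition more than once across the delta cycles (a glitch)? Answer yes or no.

no

t0.Δ0 u=1 v=1 clk=0 q=1 x=0 r=0 y=1 p=0
t0.Δ1 u=1 v=1 clk=1 q=1 x=0 r=0 y=1 p=0
t0.Δ2 u=1 v=0 clk=1 q=1 x=0 r=0 y=1 p=1
t0.Δ3 u=1 v=0 clk=1 q=1 x=0 r=1 y=1 p=1
t1.Δ0 u=1 v=0 clk=1 q=1 x=0 r=1 y=1 p=1
t1.Δ1 u=1 v=0 clk=0 q=1 x=0 r=1 y=1 p=1
t2.Δ0 u=1 v=0 clk=0 q=1 x=0 r=1 y=1 p=1
t2.Δ1 u=1 v=0 clk=1 q=1 x=0 r=1 y=1 p=1
t2.Δ2 u=1 v=1 clk=1 q=1 x=0 r=1 y=1 p=1
t2.Δ3 u=1 v=1 clk=1 q=1 x=0 r=0 y=0 p=1
t2.Δ4 u=1 v=1 clk=1 q=0 x=0 r=0 y=0 p=1
t2.Δ5 u=1 v=1 clk=1 q=0 x=0 r=1 y=0 p=1
t3.Δ0 u=1 v=1 clk=1 q=0 x=0 r=1 y=0 p=1
t3.Δ1 u=1 v=1 clk=0 q=0 x=0 r=1 y=0 p=1
t4.Δ0 u=1 v=1 clk=0 q=0 x=0 r=1 y=0 p=1
t4.Δ1 u=1 v=1 clk=1 q=0 x=0 r=1 y=0 p=1
t4.Δ2 u=1 v=0 clk=1 q=0 x=0 r=1 y=0 p=1
t4.Δ3 u=0 v=0 clk=1 q=0 x=0 r=0 y=1 p=1
t4.Δ4 u=1 v=0 clk=1 q=0 x=0 r=0 y=1 p=1
t4.Δ5 u=1 v=0 clk=1 q=1 x=0 r=0 y=1 p=1
t4.Δ6 u=1 v=0 clk=1 q=1 x=0 r=1 y=1 p=1
t5.Δ0 u=1 v=0 clk=1 q=1 x=0 r=1 y=1 p=1
t5.Δ1 u=1 v=0 clk=0 q=1 x=0 r=1 y=1 p=1
t6.Δ0 u=1 v=0 clk=0 q=1 x=0 r=1 y=1 p=1
t6.Δ1 u=1 v=0 clk=1 q=1 x=0 r=1 y=1 p=1
t6.Δ2 u=1 v=1 clk=1 q=1 x=0 r=1 y=1 p=1
t6.Δ3 u=1 v=1 clk=1 q=1 x=0 r=0 y=0 p=1
t6.Δ4 u=1 v=1 clk=1 q=0 x=0 r=0 y=0 p=1
t6.Δ5 u=1 v=1 clk=1 q=0 x=0 r=1 y=0 p=1
t7.Δ0 u=1 v=1 clk=1 q=0 x=0 r=1 y=0 p=1
t7.Δ1 u=1 v=1 clk=0 q=0 x=0 r=1 y=0 p=1
t8.Δ0 u=1 v=1 clk=0 q=0 x=0 r=1 y=0 p=1
t8.Δ1 u=1 v=1 clk=1 q=0 x=0 r=1 y=0 p=1
t8.Δ2 u=1 v=0 clk=1 q=0 x=0 r=1 y=0 p=1
t8.Δ3 u=0 v=0 clk=1 q=0 x=0 r=0 y=1 p=1
t8.Δ4 u=1 v=0 clk=1 q=0 x=0 r=0 y=1 p=1
t8.Δ5 u=1 v=0 clk=1 q=1 x=0 r=0 y=1 p=1
t8.Δ6 u=1 v=0 clk=1 q=1 x=0 r=1 y=1 p=1
t9.Δ0 u=1 v=0 clk=1 q=1 x=0 r=1 y=1 p=1
t9.Δ1 u=1 v=0 clk=0 q=1 x=0 r=1 y=1 p=1
t10.Δ0 u=1 v=0 clk=0 q=1 x=0 r=1 y=1 p=1
t10.Δ1 u=1 v=0 clk=1 q=1 x=0 r=1 y=1 p=1
t10.Δ2 u=1 v=1 clk=1 q=1 x=0 r=1 y=1 p=1
t10.Δ3 u=1 v=1 clk=1 q=1 x=0 r=0 y=0 p=1
t10.Δ4 u=1 v=1 clk=1 q=0 x=0 r=0 y=0 p=1
t10.Δ5 u=1 v=1 clk=1 q=0 x=0 r=1 y=0 p=1
t11.Δ0 u=1 v=1 clk=1 q=0 x=0 r=1 y=0 p=1
t11.Δ1 u=1 v=1 clk=0 q=0 x=0 r=1 y=0 p=1
t12.Δ0 u=1 v=1 clk=0 q=0 x=0 r=1 y=0 p=1
t12.Δ1 u=1 v=1 clk=1 q=0 x=0 r=1 y=0 p=1
t12.Δ2 u=1 v=0 clk=1 q=0 x=0 r=1 y=0 p=1
t12.Δ3 u=0 v=0 clk=1 q=0 x=0 r=0 y=1 p=1
t12.Δ4 u=1 v=0 clk=1 q=0 x=0 r=0 y=1 p=1
t12.Δ5 u=1 v=0 clk=1 q=1 x=0 r=0 y=1 p=1
t12.Δ6 u=1 v=0 clk=1 q=1 x=0 r=1 y=1 p=1
t13.Δ0 u=1 v=0 clk=1 q=1 x=0 r=1 y=1 p=1
t13.Δ1 u=1 v=0 clk=0 q=1 x=0 r=1 y=1 p=1
t14.Δ0 u=1 v=0 clk=0 q=1 x=0 r=1 y=1 p=1
t14.Δ1 u=1 v=0 clk=1 q=1 x=0 r=1 y=1 p=1
t14.Δ2 u=1 v=1 clk=1 q=1 x=0 r=1 y=1 p=1
t14.Δ3 u=1 v=1 clk=1 q=1 x=0 r=0 y=0 p=1
t14.Δ4 u=1 v=1 clk=1 q=0 x=0 r=0 y=0 p=1
t14.Δ5 u=1 v=1 clk=1 q=0 x=0 r=1 y=0 p=1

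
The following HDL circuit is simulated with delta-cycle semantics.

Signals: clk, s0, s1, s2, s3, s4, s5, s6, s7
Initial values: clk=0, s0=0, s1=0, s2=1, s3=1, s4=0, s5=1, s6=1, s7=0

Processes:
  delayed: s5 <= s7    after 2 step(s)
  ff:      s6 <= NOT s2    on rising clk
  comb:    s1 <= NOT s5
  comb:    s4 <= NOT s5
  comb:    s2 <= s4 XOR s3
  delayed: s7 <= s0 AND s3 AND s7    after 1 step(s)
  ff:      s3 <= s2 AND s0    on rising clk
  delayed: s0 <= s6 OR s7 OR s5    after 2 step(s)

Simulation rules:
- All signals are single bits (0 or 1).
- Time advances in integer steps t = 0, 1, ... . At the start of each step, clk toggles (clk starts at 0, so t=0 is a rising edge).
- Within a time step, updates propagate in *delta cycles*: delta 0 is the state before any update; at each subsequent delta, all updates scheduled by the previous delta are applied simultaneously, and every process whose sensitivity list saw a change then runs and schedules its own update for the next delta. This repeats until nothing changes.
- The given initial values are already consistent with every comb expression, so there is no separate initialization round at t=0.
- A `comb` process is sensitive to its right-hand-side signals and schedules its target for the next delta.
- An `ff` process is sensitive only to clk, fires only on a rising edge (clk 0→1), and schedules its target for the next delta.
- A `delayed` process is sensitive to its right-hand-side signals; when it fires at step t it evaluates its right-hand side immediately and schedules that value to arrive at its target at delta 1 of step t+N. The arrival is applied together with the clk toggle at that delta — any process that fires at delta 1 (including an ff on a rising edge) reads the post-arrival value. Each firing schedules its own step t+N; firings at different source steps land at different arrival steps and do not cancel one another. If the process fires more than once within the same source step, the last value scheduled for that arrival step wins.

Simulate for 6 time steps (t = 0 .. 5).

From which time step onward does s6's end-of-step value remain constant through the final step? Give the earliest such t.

[bits: s2,s3,s1,s5,s0,clk,s7,s4,s6]
t=0: Δ0=110100001 Δ1=110101001 Δ2=100101000 Δ3=000101000 | 3Δ
t=1: Δ0=000101000 Δ1=000100000 | 1Δ
t=2: Δ0=000100000 Δ1=000111000 Δ2=000111001 | 2Δ
t=3: Δ0=000111001 Δ1=000110001 | 1Δ
t=4: Δ0=000110001 Δ1=000111001 | 1Δ
t=5: Δ0=000111001 Δ1=000110001 | 1Δ

2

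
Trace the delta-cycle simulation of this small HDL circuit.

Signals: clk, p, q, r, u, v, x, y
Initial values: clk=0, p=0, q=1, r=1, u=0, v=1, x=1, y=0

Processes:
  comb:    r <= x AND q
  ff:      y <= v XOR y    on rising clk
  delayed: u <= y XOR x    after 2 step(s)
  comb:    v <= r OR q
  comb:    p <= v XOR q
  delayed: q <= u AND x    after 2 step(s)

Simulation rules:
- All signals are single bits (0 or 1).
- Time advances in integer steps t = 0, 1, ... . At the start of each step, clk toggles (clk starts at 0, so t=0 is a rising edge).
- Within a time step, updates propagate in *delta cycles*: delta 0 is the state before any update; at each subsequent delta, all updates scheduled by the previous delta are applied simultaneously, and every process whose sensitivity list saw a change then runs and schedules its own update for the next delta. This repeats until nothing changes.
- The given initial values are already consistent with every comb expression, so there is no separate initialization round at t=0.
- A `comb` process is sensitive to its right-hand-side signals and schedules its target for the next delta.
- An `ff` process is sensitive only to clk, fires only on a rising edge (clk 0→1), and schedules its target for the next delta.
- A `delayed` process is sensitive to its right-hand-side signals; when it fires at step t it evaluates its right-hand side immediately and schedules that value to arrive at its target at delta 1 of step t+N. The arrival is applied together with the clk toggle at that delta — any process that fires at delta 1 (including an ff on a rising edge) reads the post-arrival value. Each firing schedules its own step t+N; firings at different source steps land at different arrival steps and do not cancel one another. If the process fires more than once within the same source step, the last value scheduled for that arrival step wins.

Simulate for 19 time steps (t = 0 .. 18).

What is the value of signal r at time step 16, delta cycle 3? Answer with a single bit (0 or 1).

t0.Δ0 clk=0 p=0 u=0 r=1 q=1 v=1 x=1 y=0
t0.Δ1 clk=1 p=0 u=0 r=1 q=1 v=1 x=1 y=0
t0.Δ2 clk=1 p=0 u=0 r=1 q=1 v=1 x=1 y=1
t1.Δ0 clk=1 p=0 u=0 r=1 q=1 v=1 x=1 y=1
t1.Δ1 clk=0 p=0 u=0 r=1 q=1 v=1 x=1 y=1
t2.Δ0 clk=0 p=0 u=0 r=1 q=1 v=1 x=1 y=1
t2.Δ1 clk=1 p=0 u=0 r=1 q=1 v=1 x=1 y=1
t2.Δ2 clk=1 p=0 u=0 r=1 q=1 v=1 x=1 y=0
t3.Δ0 clk=1 p=0 u=0 r=1 q=1 v=1 x=1 y=0
t3.Δ1 clk=0 p=0 u=0 r=1 q=1 v=1 x=1 y=0
t4.Δ0 clk=0 p=0 u=0 r=1 q=1 v=1 x=1 y=0
t4.Δ1 clk=1 p=0 u=1 r=1 q=1 v=1 x=1 y=0
t4.Δ2 clk=1 p=0 u=1 r=1 q=1 v=1 x=1 y=1
t5.Δ0 clk=1 p=0 u=1 r=1 q=1 v=1 x=1 y=1
t5.Δ1 clk=0 p=0 u=1 r=1 q=1 v=1 x=1 y=1
t6.Δ0 clk=0 p=0 u=1 r=1 q=1 v=1 x=1 y=1
t6.Δ1 clk=1 p=0 u=0 r=1 q=1 v=1 x=1 y=1
t6.Δ2 clk=1 p=0 u=0 r=1 q=1 v=1 x=1 y=0
t7.Δ0 clk=1 p=0 u=0 r=1 q=1 v=1 x=1 y=0
t7.Δ1 clk=0 p=0 u=0 r=1 q=1 v=1 x=1 y=0
t8.Δ0 clk=0 p=0 u=0 r=1 q=1 v=1 x=1 y=0
t8.Δ1 clk=1 p=0 u=1 r=1 q=0 v=1 x=1 y=0
t8.Δ2 clk=1 p=1 u=1 r=0 q=0 v=1 x=1 y=1
t8.Δ3 clk=1 p=1 u=1 r=0 q=0 v=0 x=1 y=1
t8.Δ4 clk=1 p=0 u=1 r=0 q=0 v=0 x=1 y=1
t9.Δ0 clk=1 p=0 u=1 r=0 q=0 v=0 x=1 y=1
t9.Δ1 clk=0 p=0 u=1 r=0 q=0 v=0 x=1 y=1
t10.Δ0 clk=0 p=0 u=1 r=0 q=0 v=0 x=1 y=1
t10.Δ1 clk=1 p=0 u=0 r=0 q=1 v=0 x=1 y=1
t10.Δ2 clk=1 p=1 u=0 r=1 q=1 v=1 x=1 y=1
t10.Δ3 clk=1 p=0 u=0 r=1 q=1 v=1 x=1 y=1
t11.Δ0 clk=1 p=0 u=0 r=1 q=1 v=1 x=1 y=1
t11.Δ1 clk=0 p=0 u=0 r=1 q=1 v=1 x=1 y=1
t12.Δ0 clk=0 p=0 u=0 r=1 q=1 v=1 x=1 y=1
t12.Δ1 clk=1 p=0 u=0 r=1 q=0 v=1 x=1 y=1
t12.Δ2 clk=1 p=1 u=0 r=0 q=0 v=1 x=1 y=0
t12.Δ3 clk=1 p=1 u=0 r=0 q=0 v=0 x=1 y=0
t12.Δ4 clk=1 p=0 u=0 r=0 q=0 v=0 x=1 y=0
t13.Δ0 clk=1 p=0 u=0 r=0 q=0 v=0 x=1 y=0
t13.Δ1 clk=0 p=0 u=0 r=0 q=0 v=0 x=1 y=0
t14.Δ0 clk=0 p=0 u=0 r=0 q=0 v=0 x=1 y=0
t14.Δ1 clk=1 p=0 u=1 r=0 q=0 v=0 x=1 y=0
t15.Δ0 clk=1 p=0 u=1 r=0 q=0 v=0 x=1 y=0
t15.Δ1 clk=0 p=0 u=1 r=0 q=0 v=0 x=1 y=0
t16.Δ0 clk=0 p=0 u=1 r=0 q=0 v=0 x=1 y=0
t16.Δ1 clk=1 p=0 u=1 r=0 q=1 v=0 x=1 y=0
t16.Δ2 clk=1 p=1 u=1 r=1 q=1 v=1 x=1 y=0
t16.Δ3 clk=1 p=0 u=1 r=1 q=1 v=1 x=1 y=0
t17.Δ0 clk=1 p=0 u=1 r=1 q=1 v=1 x=1 y=0
t17.Δ1 clk=0 p=0 u=1 r=1 q=1 v=1 x=1 y=0
t18.Δ0 clk=0 p=0 u=1 r=1 q=1 v=1 x=1 y=0
t18.Δ1 clk=1 p=0 u=1 r=1 q=1 v=1 x=1 y=0
t18.Δ2 clk=1 p=0 u=1 r=1 q=1 v=1 x=1 y=1

1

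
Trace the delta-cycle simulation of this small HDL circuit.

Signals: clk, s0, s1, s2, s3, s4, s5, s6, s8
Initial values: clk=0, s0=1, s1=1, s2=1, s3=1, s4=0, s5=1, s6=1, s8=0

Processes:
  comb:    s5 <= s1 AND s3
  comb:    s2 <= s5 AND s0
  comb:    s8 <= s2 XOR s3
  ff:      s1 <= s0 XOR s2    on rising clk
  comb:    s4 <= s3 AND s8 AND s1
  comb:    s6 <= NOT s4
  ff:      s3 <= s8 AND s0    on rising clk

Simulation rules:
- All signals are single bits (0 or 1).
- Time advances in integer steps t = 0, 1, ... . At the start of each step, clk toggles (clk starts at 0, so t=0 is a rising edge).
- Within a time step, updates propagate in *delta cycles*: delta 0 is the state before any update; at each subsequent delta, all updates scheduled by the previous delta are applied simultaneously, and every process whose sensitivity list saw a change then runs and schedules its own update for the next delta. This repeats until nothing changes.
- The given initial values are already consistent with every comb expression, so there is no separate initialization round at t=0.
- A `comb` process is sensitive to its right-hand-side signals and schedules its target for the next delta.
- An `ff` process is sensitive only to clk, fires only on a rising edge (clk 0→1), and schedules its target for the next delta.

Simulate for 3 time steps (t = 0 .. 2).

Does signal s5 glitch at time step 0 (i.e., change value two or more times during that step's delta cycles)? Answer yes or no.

t=0 Δ0: s6=1 clk=0 s4=0 s0=1 s2=1 s1=1 s3=1 s5=1 s8=0
  Δ1: clk:0→1
  Δ2: s1:1→0, s3:1→0
  Δ3: s5:1→0, s8:0→1
  Δ4: s2:1→0
  Δ5: s8:1→0
  (5Δ to stable)
t=1 Δ0: s6=1 clk=1 s4=0 s0=1 s2=0 s1=0 s3=0 s5=0 s8=0
  Δ1: clk:1→0
  (1Δ to stable)
t=2 Δ0: s6=1 clk=0 s4=0 s0=1 s2=0 s1=0 s3=0 s5=0 s8=0
  Δ1: clk:0→1
  Δ2: s1:0→1
  (2Δ to stable)

no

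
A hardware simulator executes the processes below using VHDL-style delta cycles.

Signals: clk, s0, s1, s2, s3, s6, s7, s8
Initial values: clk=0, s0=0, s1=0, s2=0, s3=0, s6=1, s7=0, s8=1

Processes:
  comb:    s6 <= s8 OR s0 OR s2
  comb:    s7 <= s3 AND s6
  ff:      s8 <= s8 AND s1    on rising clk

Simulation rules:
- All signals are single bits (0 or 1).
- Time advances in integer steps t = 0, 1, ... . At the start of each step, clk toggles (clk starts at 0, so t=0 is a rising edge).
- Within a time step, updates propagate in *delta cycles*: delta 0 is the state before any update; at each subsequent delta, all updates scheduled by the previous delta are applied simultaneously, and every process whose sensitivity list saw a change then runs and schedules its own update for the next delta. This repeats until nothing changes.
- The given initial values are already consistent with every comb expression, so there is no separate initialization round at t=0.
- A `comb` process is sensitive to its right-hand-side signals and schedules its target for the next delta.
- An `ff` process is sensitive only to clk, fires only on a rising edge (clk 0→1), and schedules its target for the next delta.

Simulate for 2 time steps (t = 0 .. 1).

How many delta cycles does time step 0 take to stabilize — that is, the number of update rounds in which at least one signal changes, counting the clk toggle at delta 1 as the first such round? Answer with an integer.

3

t=0 Δ0: clk=0 s0=0 s8=1 s1=0 s2=0 s7=0 s3=0 s6=1
  Δ1: clk:0→1
  Δ2: s8:1→0
  Δ3: s6:1→0
  (3Δ to stable)
t=1 Δ0: clk=1 s0=0 s8=0 s1=0 s2=0 s7=0 s3=0 s6=0
  Δ1: clk:1→0
  (1Δ to stable)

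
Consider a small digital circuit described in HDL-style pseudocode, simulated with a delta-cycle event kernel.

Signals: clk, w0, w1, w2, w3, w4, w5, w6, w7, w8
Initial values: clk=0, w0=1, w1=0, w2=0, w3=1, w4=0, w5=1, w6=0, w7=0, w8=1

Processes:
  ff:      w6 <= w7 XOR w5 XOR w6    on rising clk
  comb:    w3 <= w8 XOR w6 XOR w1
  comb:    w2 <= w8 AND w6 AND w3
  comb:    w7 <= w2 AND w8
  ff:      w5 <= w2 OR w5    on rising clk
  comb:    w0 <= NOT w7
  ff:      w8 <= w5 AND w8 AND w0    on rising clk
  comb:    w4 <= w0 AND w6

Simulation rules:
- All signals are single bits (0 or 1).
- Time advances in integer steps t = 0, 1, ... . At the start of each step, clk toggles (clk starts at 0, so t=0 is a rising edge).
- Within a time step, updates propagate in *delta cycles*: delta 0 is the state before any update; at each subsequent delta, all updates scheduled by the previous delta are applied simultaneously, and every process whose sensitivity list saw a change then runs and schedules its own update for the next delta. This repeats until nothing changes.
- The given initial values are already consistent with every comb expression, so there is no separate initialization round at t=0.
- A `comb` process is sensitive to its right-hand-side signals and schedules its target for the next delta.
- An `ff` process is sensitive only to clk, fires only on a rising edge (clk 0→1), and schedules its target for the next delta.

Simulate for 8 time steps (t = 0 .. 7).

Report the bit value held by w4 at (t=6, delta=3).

0

t=0 Δ0: clk=0 w3=1 w8=1 w1=0 w0=1 w2=0 w4=0 w5=1 w6=0 w7=0
  Δ1: clk:0→1
  Δ2: w6:0→1
  Δ3: w3:1→0, w2:0→1, w4:0→1
  Δ4: w2:1→0, w7:0→1
  Δ5: w0:1→0, w7:1→0
  Δ6: w0:0→1, w4:1→0
  Δ7: w4:0→1
  (7Δ to stable)
t=1 Δ0: clk=1 w3=0 w8=1 w1=0 w0=1 w2=0 w4=1 w5=1 w6=1 w7=0
  Δ1: clk:1→0
  (1Δ to stable)
t=2 Δ0: clk=0 w3=0 w8=1 w1=0 w0=1 w2=0 w4=1 w5=1 w6=1 w7=0
  Δ1: clk:0→1
  Δ2: w6:1→0
  Δ3: w3:0→1, w4:1→0
  (3Δ to stable)
t=3 Δ0: clk=1 w3=1 w8=1 w1=0 w0=1 w2=0 w4=0 w5=1 w6=0 w7=0
  Δ1: clk:1→0
  (1Δ to stable)
t=4 Δ0: clk=0 w3=1 w8=1 w1=0 w0=1 w2=0 w4=0 w5=1 w6=0 w7=0
  Δ1: clk:0→1
  Δ2: w6:0→1
  Δ3: w3:1→0, w2:0→1, w4:0→1
  Δ4: w2:1→0, w7:0→1
  Δ5: w0:1→0, w7:1→0
  Δ6: w0:0→1, w4:1→0
  Δ7: w4:0→1
  (7Δ to stable)
t=5 Δ0: clk=1 w3=0 w8=1 w1=0 w0=1 w2=0 w4=1 w5=1 w6=1 w7=0
  Δ1: clk:1→0
  (1Δ to stable)
t=6 Δ0: clk=0 w3=0 w8=1 w1=0 w0=1 w2=0 w4=1 w5=1 w6=1 w7=0
  Δ1: clk:0→1
  Δ2: w6:1→0
  Δ3: w3:0→1, w4:1→0
  (3Δ to stable)
t=7 Δ0: clk=1 w3=1 w8=1 w1=0 w0=1 w2=0 w4=0 w5=1 w6=0 w7=0
  Δ1: clk:1→0
  (1Δ to stable)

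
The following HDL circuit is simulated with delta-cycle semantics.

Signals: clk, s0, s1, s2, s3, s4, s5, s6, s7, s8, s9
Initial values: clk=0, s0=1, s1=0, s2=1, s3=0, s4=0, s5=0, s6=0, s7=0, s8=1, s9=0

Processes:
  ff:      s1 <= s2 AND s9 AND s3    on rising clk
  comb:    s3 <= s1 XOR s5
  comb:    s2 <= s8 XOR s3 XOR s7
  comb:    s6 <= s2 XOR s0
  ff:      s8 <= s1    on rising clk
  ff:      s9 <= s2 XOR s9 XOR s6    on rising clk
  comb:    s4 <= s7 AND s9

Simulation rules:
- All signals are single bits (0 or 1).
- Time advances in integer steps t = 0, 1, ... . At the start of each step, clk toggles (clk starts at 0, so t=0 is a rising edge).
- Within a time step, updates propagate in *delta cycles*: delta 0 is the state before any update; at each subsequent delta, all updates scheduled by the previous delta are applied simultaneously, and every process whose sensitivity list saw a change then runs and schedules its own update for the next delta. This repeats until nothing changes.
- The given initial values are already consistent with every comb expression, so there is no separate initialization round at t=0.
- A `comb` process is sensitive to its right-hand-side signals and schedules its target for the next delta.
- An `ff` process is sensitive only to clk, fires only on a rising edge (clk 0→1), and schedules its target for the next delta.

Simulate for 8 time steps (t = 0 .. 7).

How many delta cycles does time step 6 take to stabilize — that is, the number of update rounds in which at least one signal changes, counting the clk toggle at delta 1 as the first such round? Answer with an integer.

2

[bits: s9,clk,s7,s1,s6,s5,s4,s0,s8,s3,s2]
t=0: Δ0=00000001101 Δ1=01000001101 Δ2=11000001001 Δ3=11000001000 Δ4=11001001000 | 4Δ
t=1: Δ0=11001001000 Δ1=10001001000 | 1Δ
t=2: Δ0=10001001000 Δ1=11001001000 Δ2=01001001000 | 2Δ
t=3: Δ0=01001001000 Δ1=00001001000 | 1Δ
t=4: Δ0=00001001000 Δ1=01001001000 Δ2=11001001000 | 2Δ
t=5: Δ0=11001001000 Δ1=10001001000 | 1Δ
t=6: Δ0=10001001000 Δ1=11001001000 Δ2=01001001000 | 2Δ
t=7: Δ0=01001001000 Δ1=00001001000 | 1Δ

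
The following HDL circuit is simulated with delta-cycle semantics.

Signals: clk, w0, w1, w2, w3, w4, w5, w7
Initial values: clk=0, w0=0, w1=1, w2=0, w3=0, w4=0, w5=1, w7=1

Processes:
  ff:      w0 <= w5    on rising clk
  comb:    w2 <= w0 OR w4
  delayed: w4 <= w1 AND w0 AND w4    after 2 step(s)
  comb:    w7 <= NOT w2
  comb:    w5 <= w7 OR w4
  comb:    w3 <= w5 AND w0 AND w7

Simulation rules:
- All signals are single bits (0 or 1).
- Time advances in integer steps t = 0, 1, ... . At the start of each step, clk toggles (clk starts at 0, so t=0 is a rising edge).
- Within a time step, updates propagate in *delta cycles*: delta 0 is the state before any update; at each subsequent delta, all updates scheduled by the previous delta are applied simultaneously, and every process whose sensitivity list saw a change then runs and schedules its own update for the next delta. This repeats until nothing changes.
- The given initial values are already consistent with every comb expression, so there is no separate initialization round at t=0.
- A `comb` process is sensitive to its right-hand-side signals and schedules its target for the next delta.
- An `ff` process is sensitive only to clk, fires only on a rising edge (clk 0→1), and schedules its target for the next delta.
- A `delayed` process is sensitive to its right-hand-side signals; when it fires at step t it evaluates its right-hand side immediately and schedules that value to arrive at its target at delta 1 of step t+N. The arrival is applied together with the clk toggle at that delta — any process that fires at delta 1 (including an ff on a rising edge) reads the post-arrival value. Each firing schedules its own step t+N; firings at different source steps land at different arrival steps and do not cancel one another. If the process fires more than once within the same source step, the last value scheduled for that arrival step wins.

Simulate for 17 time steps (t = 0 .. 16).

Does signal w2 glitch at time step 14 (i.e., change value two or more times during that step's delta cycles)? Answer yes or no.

t=0 Δ0: w5=1 w7=1 w2=0 w4=0 w0=0 w1=1 w3=0 clk=0
  Δ1: clk:0→1
  Δ2: w0:0→1
  Δ3: w2:0→1, w3:0→1
  Δ4: w7:1→0
  Δ5: w5:1→0, w3:1→0
  (5Δ to stable)
t=1 Δ0: w5=0 w7=0 w2=1 w4=0 w0=1 w1=1 w3=0 clk=1
  Δ1: clk:1→0
  (1Δ to stable)
t=2 Δ0: w5=0 w7=0 w2=1 w4=0 w0=1 w1=1 w3=0 clk=0
  Δ1: clk:0→1
  Δ2: w0:1→0
  Δ3: w2:1→0
  Δ4: w7:0→1
  Δ5: w5:0→1
  (5Δ to stable)
t=3 Δ0: w5=1 w7=1 w2=0 w4=0 w0=0 w1=1 w3=0 clk=1
  Δ1: clk:1→0
  (1Δ to stable)
t=4 Δ0: w5=1 w7=1 w2=0 w4=0 w0=0 w1=1 w3=0 clk=0
  Δ1: clk:0→1
  Δ2: w0:0→1
  Δ3: w2:0→1, w3:0→1
  Δ4: w7:1→0
  Δ5: w5:1→0, w3:1→0
  (5Δ to stable)
t=5 Δ0: w5=0 w7=0 w2=1 w4=0 w0=1 w1=1 w3=0 clk=1
  Δ1: clk:1→0
  (1Δ to stable)
t=6 Δ0: w5=0 w7=0 w2=1 w4=0 w0=1 w1=1 w3=0 clk=0
  Δ1: clk:0→1
  Δ2: w0:1→0
  Δ3: w2:1→0
  Δ4: w7:0→1
  Δ5: w5:0→1
  (5Δ to stable)
t=7 Δ0: w5=1 w7=1 w2=0 w4=0 w0=0 w1=1 w3=0 clk=1
  Δ1: clk:1→0
  (1Δ to stable)
t=8 Δ0: w5=1 w7=1 w2=0 w4=0 w0=0 w1=1 w3=0 clk=0
  Δ1: clk:0→1
  Δ2: w0:0→1
  Δ3: w2:0→1, w3:0→1
  Δ4: w7:1→0
  Δ5: w5:1→0, w3:1→0
  (5Δ to stable)
t=9 Δ0: w5=0 w7=0 w2=1 w4=0 w0=1 w1=1 w3=0 clk=1
  Δ1: clk:1→0
  (1Δ to stable)
t=10 Δ0: w5=0 w7=0 w2=1 w4=0 w0=1 w1=1 w3=0 clk=0
  Δ1: clk:0→1
  Δ2: w0:1→0
  Δ3: w2:1→0
  Δ4: w7:0→1
  Δ5: w5:0→1
  (5Δ to stable)
t=11 Δ0: w5=1 w7=1 w2=0 w4=0 w0=0 w1=1 w3=0 clk=1
  Δ1: clk:1→0
  (1Δ to stable)
t=12 Δ0: w5=1 w7=1 w2=0 w4=0 w0=0 w1=1 w3=0 clk=0
  Δ1: clk:0→1
  Δ2: w0:0→1
  Δ3: w2:0→1, w3:0→1
  Δ4: w7:1→0
  Δ5: w5:1→0, w3:1→0
  (5Δ to stable)
t=13 Δ0: w5=0 w7=0 w2=1 w4=0 w0=1 w1=1 w3=0 clk=1
  Δ1: clk:1→0
  (1Δ to stable)
t=14 Δ0: w5=0 w7=0 w2=1 w4=0 w0=1 w1=1 w3=0 clk=0
  Δ1: clk:0→1
  Δ2: w0:1→0
  Δ3: w2:1→0
  Δ4: w7:0→1
  Δ5: w5:0→1
  (5Δ to stable)
t=15 Δ0: w5=1 w7=1 w2=0 w4=0 w0=0 w1=1 w3=0 clk=1
  Δ1: clk:1→0
  (1Δ to stable)
t=16 Δ0: w5=1 w7=1 w2=0 w4=0 w0=0 w1=1 w3=0 clk=0
  Δ1: clk:0→1
  Δ2: w0:0→1
  Δ3: w2:0→1, w3:0→1
  Δ4: w7:1→0
  Δ5: w5:1→0, w3:1→0
  (5Δ to stable)

no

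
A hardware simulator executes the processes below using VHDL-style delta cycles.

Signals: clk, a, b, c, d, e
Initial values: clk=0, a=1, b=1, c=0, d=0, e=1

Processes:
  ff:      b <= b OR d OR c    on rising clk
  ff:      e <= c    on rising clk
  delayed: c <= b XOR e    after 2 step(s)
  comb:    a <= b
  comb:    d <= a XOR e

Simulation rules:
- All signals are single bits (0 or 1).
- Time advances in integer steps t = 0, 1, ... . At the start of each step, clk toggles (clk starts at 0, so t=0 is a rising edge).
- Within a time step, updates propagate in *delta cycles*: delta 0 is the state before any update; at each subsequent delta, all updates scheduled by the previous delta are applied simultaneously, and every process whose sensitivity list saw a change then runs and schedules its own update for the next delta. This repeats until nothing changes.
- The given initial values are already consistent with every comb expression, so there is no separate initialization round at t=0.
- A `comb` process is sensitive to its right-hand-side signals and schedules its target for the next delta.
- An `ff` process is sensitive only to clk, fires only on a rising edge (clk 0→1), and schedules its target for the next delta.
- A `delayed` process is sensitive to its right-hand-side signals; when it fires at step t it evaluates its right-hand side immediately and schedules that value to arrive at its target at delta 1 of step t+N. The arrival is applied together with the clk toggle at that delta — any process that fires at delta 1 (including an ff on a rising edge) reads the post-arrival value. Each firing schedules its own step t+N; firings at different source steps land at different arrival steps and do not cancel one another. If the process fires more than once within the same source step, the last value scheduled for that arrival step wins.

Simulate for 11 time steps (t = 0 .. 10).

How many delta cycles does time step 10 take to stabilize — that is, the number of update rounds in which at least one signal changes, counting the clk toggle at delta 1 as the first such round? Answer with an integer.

t=0 Δ0: d=0 a=1 clk=0 c=0 e=1 b=1
  Δ1: clk:0→1
  Δ2: e:1→0
  Δ3: d:0→1
  (3Δ to stable)
t=1 Δ0: d=1 a=1 clk=1 c=0 e=0 b=1
  Δ1: clk:1→0
  (1Δ to stable)
t=2 Δ0: d=1 a=1 clk=0 c=0 e=0 b=1
  Δ1: clk:0→1, c:0→1
  Δ2: e:0→1
  Δ3: d:1→0
  (3Δ to stable)
t=3 Δ0: d=0 a=1 clk=1 c=1 e=1 b=1
  Δ1: clk:1→0
  (1Δ to stable)
t=4 Δ0: d=0 a=1 clk=0 c=1 e=1 b=1
  Δ1: clk:0→1, c:1→0
  Δ2: e:1→0
  Δ3: d:0→1
  (3Δ to stable)
t=5 Δ0: d=1 a=1 clk=1 c=0 e=0 b=1
  Δ1: clk:1→0
  (1Δ to stable)
t=6 Δ0: d=1 a=1 clk=0 c=0 e=0 b=1
  Δ1: clk:0→1, c:0→1
  Δ2: e:0→1
  Δ3: d:1→0
  (3Δ to stable)
t=7 Δ0: d=0 a=1 clk=1 c=1 e=1 b=1
  Δ1: clk:1→0
  (1Δ to stable)
t=8 Δ0: d=0 a=1 clk=0 c=1 e=1 b=1
  Δ1: clk:0→1, c:1→0
  Δ2: e:1→0
  Δ3: d:0→1
  (3Δ to stable)
t=9 Δ0: d=1 a=1 clk=1 c=0 e=0 b=1
  Δ1: clk:1→0
  (1Δ to stable)
t=10 Δ0: d=1 a=1 clk=0 c=0 e=0 b=1
  Δ1: clk:0→1, c:0→1
  Δ2: e:0→1
  Δ3: d:1→0
  (3Δ to stable)

3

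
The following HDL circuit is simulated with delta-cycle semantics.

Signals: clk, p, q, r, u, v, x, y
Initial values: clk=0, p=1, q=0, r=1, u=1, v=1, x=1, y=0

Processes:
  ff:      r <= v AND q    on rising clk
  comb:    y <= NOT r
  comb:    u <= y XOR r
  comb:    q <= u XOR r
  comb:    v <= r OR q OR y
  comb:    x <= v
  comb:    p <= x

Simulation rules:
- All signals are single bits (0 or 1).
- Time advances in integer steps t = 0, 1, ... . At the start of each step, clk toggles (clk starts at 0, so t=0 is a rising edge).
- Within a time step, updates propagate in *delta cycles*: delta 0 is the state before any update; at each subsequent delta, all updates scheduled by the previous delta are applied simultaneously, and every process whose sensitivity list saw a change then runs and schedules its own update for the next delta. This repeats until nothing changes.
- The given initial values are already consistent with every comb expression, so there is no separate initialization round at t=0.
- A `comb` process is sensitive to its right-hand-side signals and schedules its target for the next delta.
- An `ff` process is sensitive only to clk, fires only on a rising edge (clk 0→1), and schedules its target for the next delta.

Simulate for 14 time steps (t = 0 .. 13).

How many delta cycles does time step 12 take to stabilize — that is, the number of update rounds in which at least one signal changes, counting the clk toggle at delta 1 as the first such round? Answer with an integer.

[bits: r,v,u,clk,y,q,p,x]
t=0: Δ0=11100011 Δ1=11110011 Δ2=01110011 Δ3=00011111 Δ4=01111010 Δ5=01111101 Δ6=01111111 | 6Δ
t=1: Δ0=01111111 Δ1=01101111 | 1Δ
t=2: Δ0=01101111 Δ1=01111111 Δ2=11111111 Δ3=11010011 Δ4=11110111 Δ5=11110011 | 5Δ
t=3: Δ0=11110011 Δ1=11100011 | 1Δ
t=4: Δ0=11100011 Δ1=11110011 Δ2=01110011 Δ3=00011111 Δ4=01111010 Δ5=01111101 Δ6=01111111 | 6Δ
t=5: Δ0=01111111 Δ1=01101111 | 1Δ
t=6: Δ0=01101111 Δ1=01111111 Δ2=11111111 Δ3=11010011 Δ4=11110111 Δ5=11110011 | 5Δ
t=7: Δ0=11110011 Δ1=11100011 | 1Δ
t=8: Δ0=11100011 Δ1=11110011 Δ2=01110011 Δ3=00011111 Δ4=01111010 Δ5=01111101 Δ6=01111111 | 6Δ
t=9: Δ0=01111111 Δ1=01101111 | 1Δ
t=10: Δ0=01101111 Δ1=01111111 Δ2=11111111 Δ3=11010011 Δ4=11110111 Δ5=11110011 | 5Δ
t=11: Δ0=11110011 Δ1=11100011 | 1Δ
t=12: Δ0=11100011 Δ1=11110011 Δ2=01110011 Δ3=00011111 Δ4=01111010 Δ5=01111101 Δ6=01111111 | 6Δ
t=13: Δ0=01111111 Δ1=01101111 | 1Δ

6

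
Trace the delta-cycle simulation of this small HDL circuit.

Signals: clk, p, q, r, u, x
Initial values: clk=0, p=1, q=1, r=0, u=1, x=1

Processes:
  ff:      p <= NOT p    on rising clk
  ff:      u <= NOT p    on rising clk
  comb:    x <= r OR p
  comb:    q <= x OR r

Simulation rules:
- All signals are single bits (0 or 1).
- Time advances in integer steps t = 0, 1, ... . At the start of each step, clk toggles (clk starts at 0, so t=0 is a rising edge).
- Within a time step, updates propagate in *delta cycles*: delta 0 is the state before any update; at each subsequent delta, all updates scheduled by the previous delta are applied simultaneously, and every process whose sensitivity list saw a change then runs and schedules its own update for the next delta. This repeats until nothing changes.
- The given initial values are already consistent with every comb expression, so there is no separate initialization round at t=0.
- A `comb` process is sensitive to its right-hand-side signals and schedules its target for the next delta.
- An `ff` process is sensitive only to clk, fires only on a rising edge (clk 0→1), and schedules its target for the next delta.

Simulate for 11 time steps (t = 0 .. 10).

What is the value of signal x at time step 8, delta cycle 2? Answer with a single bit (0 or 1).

t=0 Δ0: p=1 u=1 x=1 r=0 clk=0 q=1
  Δ1: clk:0→1
  Δ2: p:1→0, u:1→0
  Δ3: x:1→0
  Δ4: q:1→0
  (4Δ to stable)
t=1 Δ0: p=0 u=0 x=0 r=0 clk=1 q=0
  Δ1: clk:1→0
  (1Δ to stable)
t=2 Δ0: p=0 u=0 x=0 r=0 clk=0 q=0
  Δ1: clk:0→1
  Δ2: p:0→1, u:0→1
  Δ3: x:0→1
  Δ4: q:0→1
  (4Δ to stable)
t=3 Δ0: p=1 u=1 x=1 r=0 clk=1 q=1
  Δ1: clk:1→0
  (1Δ to stable)
t=4 Δ0: p=1 u=1 x=1 r=0 clk=0 q=1
  Δ1: clk:0→1
  Δ2: p:1→0, u:1→0
  Δ3: x:1→0
  Δ4: q:1→0
  (4Δ to stable)
t=5 Δ0: p=0 u=0 x=0 r=0 clk=1 q=0
  Δ1: clk:1→0
  (1Δ to stable)
t=6 Δ0: p=0 u=0 x=0 r=0 clk=0 q=0
  Δ1: clk:0→1
  Δ2: p:0→1, u:0→1
  Δ3: x:0→1
  Δ4: q:0→1
  (4Δ to stable)
t=7 Δ0: p=1 u=1 x=1 r=0 clk=1 q=1
  Δ1: clk:1→0
  (1Δ to stable)
t=8 Δ0: p=1 u=1 x=1 r=0 clk=0 q=1
  Δ1: clk:0→1
  Δ2: p:1→0, u:1→0
  Δ3: x:1→0
  Δ4: q:1→0
  (4Δ to stable)
t=9 Δ0: p=0 u=0 x=0 r=0 clk=1 q=0
  Δ1: clk:1→0
  (1Δ to stable)
t=10 Δ0: p=0 u=0 x=0 r=0 clk=0 q=0
  Δ1: clk:0→1
  Δ2: p:0→1, u:0→1
  Δ3: x:0→1
  Δ4: q:0→1
  (4Δ to stable)

1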